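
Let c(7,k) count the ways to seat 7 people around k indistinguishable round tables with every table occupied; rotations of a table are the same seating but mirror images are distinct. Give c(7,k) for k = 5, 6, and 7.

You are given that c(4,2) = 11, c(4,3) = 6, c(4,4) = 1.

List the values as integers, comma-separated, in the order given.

175, 21, 1

r5: T_5,3=4×6+11=35; T_5,4=4×1+6=10; T_5,5=4×0+1=1
r6: T_6,4=5×10+35=85; T_6,5=5×1+10=15; T_6,6=5×0+1=1
r7: T_7,5=6×15+85=175; T_7,6=6×1+15=21; T_7,7=6×0+1=1
Read c(7,5) = 175, c(7,6) = 21, c(7,7) = 1.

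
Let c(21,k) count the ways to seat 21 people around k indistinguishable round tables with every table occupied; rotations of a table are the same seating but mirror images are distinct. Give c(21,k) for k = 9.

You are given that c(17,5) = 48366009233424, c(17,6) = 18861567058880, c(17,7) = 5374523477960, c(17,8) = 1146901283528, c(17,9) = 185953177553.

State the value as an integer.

[18] T[18,6]:17*18861567058880+48366009233424=369012649234384 · T[18,7]:17*5374523477960+18861567058880=110228466184200 · T[18,8]:17*1146901283528+5374523477960=24871845297936 · T[18,9]:17*185953177553+1146901283528=4308105301929
[19] T[19,7]:18*110228466184200+369012649234384=2353125040549984 · T[19,8]:18*24871845297936+110228466184200=557921681547048 · T[19,9]:18*4308105301929+24871845297936=102417740732658
[20] T[20,8]:19*557921681547048+2353125040549984=12953636989943896 · T[20,9]:19*102417740732658+557921681547048=2503858755467550
[21] T[21,9]:20*2503858755467550+12953636989943896=63030812099294896
Read c(21,9) = 63030812099294896.

63030812099294896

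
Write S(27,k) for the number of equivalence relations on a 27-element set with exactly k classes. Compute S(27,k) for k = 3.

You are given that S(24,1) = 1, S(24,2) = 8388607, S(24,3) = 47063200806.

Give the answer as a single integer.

r25: T_25,1=1×1+0=1; T_25,2=2×8388607+1=16777215; T_25,3=3×47063200806+8388607=141197991025
r26: T_26,2=2×16777215+1=33554431; T_26,3=3×141197991025+16777215=423610750290
r27: T_27,3=3×423610750290+33554431=1270865805301
Read S(27,3) = 1270865805301.

1270865805301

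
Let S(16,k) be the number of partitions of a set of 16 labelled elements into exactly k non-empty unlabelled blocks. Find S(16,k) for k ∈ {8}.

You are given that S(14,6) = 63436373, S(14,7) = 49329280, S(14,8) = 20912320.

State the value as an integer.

@15  (15,7):49329280·7+63436373→408741333, (15,8):20912320·8+49329280→216627840
@16  (16,8):216627840·8+408741333→2141764053
Read S(16,8) = 2141764053.

2141764053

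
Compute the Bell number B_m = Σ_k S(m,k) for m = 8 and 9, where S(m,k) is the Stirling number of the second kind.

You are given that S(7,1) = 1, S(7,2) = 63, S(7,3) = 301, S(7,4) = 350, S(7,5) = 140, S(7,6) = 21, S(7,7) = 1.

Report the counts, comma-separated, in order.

i=8: T(8,1)=0+1·1=1 | T(8,2)=1+2·63=127 | T(8,3)=63+3·301=966 | T(8,4)=301+4·350=1701 | T(8,5)=350+5·140=1050 | T(8,6)=140+6·21=266 | T(8,7)=21+7·1=28 | T(8,8)=1+8·0=1
i=9: T(9,1)=0+1·1=1 | T(9,2)=1+2·127=255 | T(9,3)=127+3·966=3025 | T(9,4)=966+4·1701=7770 | T(9,5)=1701+5·1050=6951 | T(9,6)=1050+6·266=2646 | T(9,7)=266+7·28=462 | T(9,8)=28+8·1=36 | T(9,9)=1+9·0=1
B_8 = ΣS(8,k) = 1+127+966+1701+1050+266+28+1 = 4140
B_9 = ΣS(9,k) = 1+255+3025+7770+6951+2646+462+36+1 = 21147

4140, 21147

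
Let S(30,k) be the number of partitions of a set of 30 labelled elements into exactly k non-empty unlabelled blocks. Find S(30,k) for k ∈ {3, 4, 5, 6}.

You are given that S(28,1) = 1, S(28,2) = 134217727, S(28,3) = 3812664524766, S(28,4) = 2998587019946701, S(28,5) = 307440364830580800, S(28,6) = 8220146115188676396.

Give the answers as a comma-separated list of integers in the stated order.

i=29: T(29,2)=1+2·134217727=268435455 | T(29,3)=134217727+3·3812664524766=11438127792025 | T(29,4)=3812664524766+4·2998587019946701=11998160744311570 | T(29,5)=2998587019946701+5·307440364830580800=1540200411172850701 | T(29,6)=307440364830580800+6·8220146115188676396=49628317055962639176
i=30: T(30,3)=268435455+3·11438127792025=34314651811530 | T(30,4)=11438127792025+4·11998160744311570=48004081105038305 | T(30,5)=11998160744311570+5·1540200411172850701=7713000216608565075 | T(30,6)=1540200411172850701+6·49628317055962639176=299310102746948685757
Read S(30,3) = 34314651811530, S(30,4) = 48004081105038305, S(30,5) = 7713000216608565075, S(30,6) = 299310102746948685757.

34314651811530, 48004081105038305, 7713000216608565075, 299310102746948685757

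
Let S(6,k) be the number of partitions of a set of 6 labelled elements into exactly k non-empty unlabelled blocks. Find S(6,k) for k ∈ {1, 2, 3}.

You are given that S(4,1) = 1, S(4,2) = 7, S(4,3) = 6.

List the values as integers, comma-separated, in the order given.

1, 31, 90

row 5: T[5][1]=1·1+0=1  T[5][2]=2·7+1=15  T[5][3]=3·6+7=25
row 6: T[6][1]=1·1+0=1  T[6][2]=2·15+1=31  T[6][3]=3·25+15=90
Read S(6,1) = 1, S(6,2) = 31, S(6,3) = 90.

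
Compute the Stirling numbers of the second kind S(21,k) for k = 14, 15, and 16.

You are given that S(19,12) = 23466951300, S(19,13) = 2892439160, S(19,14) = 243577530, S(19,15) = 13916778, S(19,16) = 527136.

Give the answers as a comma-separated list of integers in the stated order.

[20] T[20,13]:13*2892439160+23466951300=61068660380 · T[20,14]:14*243577530+2892439160=6302524580 · T[20,15]:15*13916778+243577530=452329200 · T[20,16]:16*527136+13916778=22350954
[21] T[21,14]:14*6302524580+61068660380=149304004500 · T[21,15]:15*452329200+6302524580=13087462580 · T[21,16]:16*22350954+452329200=809944464
Read S(21,14) = 149304004500, S(21,15) = 13087462580, S(21,16) = 809944464.

149304004500, 13087462580, 809944464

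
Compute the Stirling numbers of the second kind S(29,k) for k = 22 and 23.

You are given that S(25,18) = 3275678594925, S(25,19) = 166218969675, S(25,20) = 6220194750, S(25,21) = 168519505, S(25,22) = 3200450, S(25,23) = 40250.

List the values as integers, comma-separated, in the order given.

40823077538100, 1347860993700

@26  (26,19):166218969675·19+3275678594925→6433839018750, (26,20):6220194750·20+166218969675→290622864675, (26,21):168519505·21+6220194750→9759104355, (26,22):3200450·22+168519505→238929405, (26,23):40250·23+3200450→4126200
@27  (27,20):290622864675·20+6433839018750→12246296312250, (27,21):9759104355·21+290622864675→495564056130, (27,22):238929405·22+9759104355→15015551265, (27,23):4126200·23+238929405→333832005
@28  (28,21):495564056130·21+12246296312250→22653141490980, (28,22):15015551265·22+495564056130→825906183960, (28,23):333832005·23+15015551265→22693687380
@29  (29,22):825906183960·22+22653141490980→40823077538100, (29,23):22693687380·23+825906183960→1347860993700
Read S(29,22) = 40823077538100, S(29,23) = 1347860993700.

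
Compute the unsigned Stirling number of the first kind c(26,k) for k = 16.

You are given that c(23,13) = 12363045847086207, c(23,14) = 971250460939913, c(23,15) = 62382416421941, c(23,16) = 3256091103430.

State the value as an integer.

234961569422786050

r24: T_24,14=23×971250460939913+12363045847086207=34701806448704206; T_24,15=23×62382416421941+971250460939913=2406046038644556; T_24,16=23×3256091103430+62382416421941=137272511800831
r25: T_25,15=24×2406046038644556+34701806448704206=92446911376173550; T_25,16=24×137272511800831+2406046038644556=5700586321864500
r26: T_26,16=25×5700586321864500+92446911376173550=234961569422786050
Read c(26,16) = 234961569422786050.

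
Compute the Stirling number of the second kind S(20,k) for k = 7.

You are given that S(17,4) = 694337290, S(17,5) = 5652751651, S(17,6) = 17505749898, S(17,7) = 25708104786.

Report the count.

11143554045652

row 18: T[18][5]=5·5652751651+694337290=28958095545  T[18][6]=6·17505749898+5652751651=110687251039  T[18][7]=7·25708104786+17505749898=197462483400
row 19: T[19][6]=6·110687251039+28958095545=693081601779  T[19][7]=7·197462483400+110687251039=1492924634839
row 20: T[20][7]=7·1492924634839+693081601779=11143554045652
Read S(20,7) = 11143554045652.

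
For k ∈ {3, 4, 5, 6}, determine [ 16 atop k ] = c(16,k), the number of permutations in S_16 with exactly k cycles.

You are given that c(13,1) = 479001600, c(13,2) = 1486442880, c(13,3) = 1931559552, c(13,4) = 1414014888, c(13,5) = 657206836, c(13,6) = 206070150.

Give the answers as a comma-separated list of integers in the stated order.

6165817614720, 5056995703824, 2706813345600, 1009672107080

[14] T[14,1]:13*479001600+0=6227020800 · T[14,2]:13*1486442880+479001600=19802759040 · T[14,3]:13*1931559552+1486442880=26596717056 · T[14,4]:13*1414014888+1931559552=20313753096 · T[14,5]:13*657206836+1414014888=9957703756 · T[14,6]:13*206070150+657206836=3336118786
[15] T[15,2]:14*19802759040+6227020800=283465647360 · T[15,3]:14*26596717056+19802759040=392156797824 · T[15,4]:14*20313753096+26596717056=310989260400 · T[15,5]:14*9957703756+20313753096=159721605680 · T[15,6]:14*3336118786+9957703756=56663366760
[16] T[16,3]:15*392156797824+283465647360=6165817614720 · T[16,4]:15*310989260400+392156797824=5056995703824 · T[16,5]:15*159721605680+310989260400=2706813345600 · T[16,6]:15*56663366760+159721605680=1009672107080
Read c(16,3) = 6165817614720, c(16,4) = 5056995703824, c(16,5) = 2706813345600, c(16,6) = 1009672107080.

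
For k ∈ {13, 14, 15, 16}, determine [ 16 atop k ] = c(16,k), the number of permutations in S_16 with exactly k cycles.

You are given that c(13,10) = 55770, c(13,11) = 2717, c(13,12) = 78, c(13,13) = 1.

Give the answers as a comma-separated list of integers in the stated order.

r14: T_14,11=13×2717+55770=91091; T_14,12=13×78+2717=3731; T_14,13=13×1+78=91; T_14,14=13×0+1=1
r15: T_15,12=14×3731+91091=143325; T_15,13=14×91+3731=5005; T_15,14=14×1+91=105; T_15,15=14×0+1=1
r16: T_16,13=15×5005+143325=218400; T_16,14=15×105+5005=6580; T_16,15=15×1+105=120; T_16,16=15×0+1=1
Read c(16,13) = 218400, c(16,14) = 6580, c(16,15) = 120, c(16,16) = 1.

218400, 6580, 120, 1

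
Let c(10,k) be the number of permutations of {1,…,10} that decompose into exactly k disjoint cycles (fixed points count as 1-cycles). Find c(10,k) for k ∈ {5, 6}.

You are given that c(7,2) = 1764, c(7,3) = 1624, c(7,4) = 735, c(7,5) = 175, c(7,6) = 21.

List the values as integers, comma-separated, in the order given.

row 8: T[8][3]=7·1624+1764=13132  T[8][4]=7·735+1624=6769  T[8][5]=7·175+735=1960  T[8][6]=7·21+175=322
row 9: T[9][4]=8·6769+13132=67284  T[9][5]=8·1960+6769=22449  T[9][6]=8·322+1960=4536
row 10: T[10][5]=9·22449+67284=269325  T[10][6]=9·4536+22449=63273
Read c(10,5) = 269325, c(10,6) = 63273.

269325, 63273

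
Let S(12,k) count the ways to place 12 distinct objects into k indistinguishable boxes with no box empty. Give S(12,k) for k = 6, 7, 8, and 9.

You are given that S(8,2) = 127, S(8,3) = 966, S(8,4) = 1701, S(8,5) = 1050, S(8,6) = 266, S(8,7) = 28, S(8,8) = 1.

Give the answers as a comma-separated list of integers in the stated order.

[9] T[9,3]:3*966+127=3025 · T[9,4]:4*1701+966=7770 · T[9,5]:5*1050+1701=6951 · T[9,6]:6*266+1050=2646 · T[9,7]:7*28+266=462 · T[9,8]:8*1+28=36 · T[9,9]:9*0+1=1
[10] T[10,4]:4*7770+3025=34105 · T[10,5]:5*6951+7770=42525 · T[10,6]:6*2646+6951=22827 · T[10,7]:7*462+2646=5880 · T[10,8]:8*36+462=750 · T[10,9]:9*1+36=45
[11] T[11,5]:5*42525+34105=246730 · T[11,6]:6*22827+42525=179487 · T[11,7]:7*5880+22827=63987 · T[11,8]:8*750+5880=11880 · T[11,9]:9*45+750=1155
[12] T[12,6]:6*179487+246730=1323652 · T[12,7]:7*63987+179487=627396 · T[12,8]:8*11880+63987=159027 · T[12,9]:9*1155+11880=22275
Read S(12,6) = 1323652, S(12,7) = 627396, S(12,8) = 159027, S(12,9) = 22275.

1323652, 627396, 159027, 22275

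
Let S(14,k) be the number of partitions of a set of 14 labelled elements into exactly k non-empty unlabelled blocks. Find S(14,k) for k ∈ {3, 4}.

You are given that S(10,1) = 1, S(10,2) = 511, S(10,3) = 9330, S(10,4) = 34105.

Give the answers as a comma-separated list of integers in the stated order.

788970, 10391745

@11  (11,1):1·1+0→1, (11,2):511·2+1→1023, (11,3):9330·3+511→28501, (11,4):34105·4+9330→145750
@12  (12,1):1·1+0→1, (12,2):1023·2+1→2047, (12,3):28501·3+1023→86526, (12,4):145750·4+28501→611501
@13  (13,2):2047·2+1→4095, (13,3):86526·3+2047→261625, (13,4):611501·4+86526→2532530
@14  (14,3):261625·3+4095→788970, (14,4):2532530·4+261625→10391745
Read S(14,3) = 788970, S(14,4) = 10391745.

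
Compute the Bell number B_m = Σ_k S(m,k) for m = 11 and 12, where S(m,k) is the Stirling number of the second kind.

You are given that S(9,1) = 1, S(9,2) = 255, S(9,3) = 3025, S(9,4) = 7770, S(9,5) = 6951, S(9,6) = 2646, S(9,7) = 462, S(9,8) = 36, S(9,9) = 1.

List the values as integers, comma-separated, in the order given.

678570, 4213597

r10: T_10,1=1×1+0=1; T_10,2=2×255+1=511; T_10,3=3×3025+255=9330; T_10,4=4×7770+3025=34105; T_10,5=5×6951+7770=42525; T_10,6=6×2646+6951=22827; T_10,7=7×462+2646=5880; T_10,8=8×36+462=750; T_10,9=9×1+36=45; T_10,10=10×0+1=1
r11: T_11,1=1×1+0=1; T_11,2=2×511+1=1023; T_11,3=3×9330+511=28501; T_11,4=4×34105+9330=145750; T_11,5=5×42525+34105=246730; T_11,6=6×22827+42525=179487; T_11,7=7×5880+22827=63987; T_11,8=8×750+5880=11880; T_11,9=9×45+750=1155; T_11,10=10×1+45=55; T_11,11=11×0+1=1
r12: T_12,1=1×1+0=1; T_12,2=2×1023+1=2047; T_12,3=3×28501+1023=86526; T_12,4=4×145750+28501=611501; T_12,5=5×246730+145750=1379400; T_12,6=6×179487+246730=1323652; T_12,7=7×63987+179487=627396; T_12,8=8×11880+63987=159027; T_12,9=9×1155+11880=22275; T_12,10=10×55+1155=1705; T_12,11=11×1+55=66; T_12,12=12×0+1=1
B_11 = ΣS(11,k) = 1+1023+28501+145750+246730+179487+63987+11880+1155+55+1 = 678570
B_12 = ΣS(12,k) = 1+2047+86526+611501+1379400+1323652+627396+159027+22275+1705+66+1 = 4213597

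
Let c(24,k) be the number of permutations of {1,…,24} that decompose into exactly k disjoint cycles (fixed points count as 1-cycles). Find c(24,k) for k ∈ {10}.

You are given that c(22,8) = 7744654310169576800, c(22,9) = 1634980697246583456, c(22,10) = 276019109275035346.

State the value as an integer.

@23  (23,9):1634980697246583456·22+7744654310169576800→43714229649594412832, (23,10):276019109275035346·22+1634980697246583456→7707401101297361068
@24  (24,10):7707401101297361068·23+43714229649594412832→220984454979433717396
Read c(24,10) = 220984454979433717396.

220984454979433717396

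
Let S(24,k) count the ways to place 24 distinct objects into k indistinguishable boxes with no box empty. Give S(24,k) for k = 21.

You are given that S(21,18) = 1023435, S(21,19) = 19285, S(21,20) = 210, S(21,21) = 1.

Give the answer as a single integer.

2454606

r22: T_22,19=19×19285+1023435=1389850; T_22,20=20×210+19285=23485; T_22,21=21×1+210=231
r23: T_23,20=20×23485+1389850=1859550; T_23,21=21×231+23485=28336
r24: T_24,21=21×28336+1859550=2454606
Read S(24,21) = 2454606.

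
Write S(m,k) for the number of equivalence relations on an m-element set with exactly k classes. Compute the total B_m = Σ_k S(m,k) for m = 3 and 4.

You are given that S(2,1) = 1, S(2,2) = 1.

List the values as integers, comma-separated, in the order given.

i=3: T(3,1)=0+1·1=1 | T(3,2)=1+2·1=3 | T(3,3)=1+3·0=1
i=4: T(4,1)=0+1·1=1 | T(4,2)=1+2·3=7 | T(4,3)=3+3·1=6 | T(4,4)=1+4·0=1
B_3 = ΣS(3,k) = 1+3+1 = 5
B_4 = ΣS(4,k) = 1+7+6+1 = 15

5, 15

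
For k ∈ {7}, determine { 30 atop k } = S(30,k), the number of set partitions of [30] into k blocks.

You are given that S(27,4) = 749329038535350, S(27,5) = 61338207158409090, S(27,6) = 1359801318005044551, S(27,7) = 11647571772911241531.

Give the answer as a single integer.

4168916722553086402080

r28: T_28,5=5×61338207158409090+749329038535350=307440364830580800; T_28,6=6×1359801318005044551+61338207158409090=8220146115188676396; T_28,7=7×11647571772911241531+1359801318005044551=82892803728383735268
r29: T_29,6=6×8220146115188676396+307440364830580800=49628317055962639176; T_29,7=7×82892803728383735268+8220146115188676396=588469772213874823272
r30: T_30,7=7×588469772213874823272+49628317055962639176=4168916722553086402080
Read S(30,7) = 4168916722553086402080.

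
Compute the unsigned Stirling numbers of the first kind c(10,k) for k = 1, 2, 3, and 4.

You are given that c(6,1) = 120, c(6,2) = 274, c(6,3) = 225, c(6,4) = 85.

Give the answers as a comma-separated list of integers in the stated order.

r7: T_7,1=6×120+0=720; T_7,2=6×274+120=1764; T_7,3=6×225+274=1624; T_7,4=6×85+225=735
r8: T_8,1=7×720+0=5040; T_8,2=7×1764+720=13068; T_8,3=7×1624+1764=13132; T_8,4=7×735+1624=6769
r9: T_9,1=8×5040+0=40320; T_9,2=8×13068+5040=109584; T_9,3=8×13132+13068=118124; T_9,4=8×6769+13132=67284
r10: T_10,1=9×40320+0=362880; T_10,2=9×109584+40320=1026576; T_10,3=9×118124+109584=1172700; T_10,4=9×67284+118124=723680
Read c(10,1) = 362880, c(10,2) = 1026576, c(10,3) = 1172700, c(10,4) = 723680.

362880, 1026576, 1172700, 723680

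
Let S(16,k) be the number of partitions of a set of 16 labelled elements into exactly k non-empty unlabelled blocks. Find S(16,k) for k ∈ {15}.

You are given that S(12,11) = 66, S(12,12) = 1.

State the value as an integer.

i=13: T(13,12)=66+12·1=78 | T(13,13)=1+13·0=1
i=14: T(14,13)=78+13·1=91 | T(14,14)=1+14·0=1
i=15: T(15,14)=91+14·1=105 | T(15,15)=1+15·0=1
i=16: T(16,15)=105+15·1=120
Read S(16,15) = 120.

120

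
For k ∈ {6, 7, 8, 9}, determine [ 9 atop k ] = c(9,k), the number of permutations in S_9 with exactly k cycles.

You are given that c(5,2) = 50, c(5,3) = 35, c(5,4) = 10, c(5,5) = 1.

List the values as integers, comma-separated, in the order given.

@6  (6,3):35·5+50→225, (6,4):10·5+35→85, (6,5):1·5+10→15, (6,6):0·5+1→1
@7  (7,4):85·6+225→735, (7,5):15·6+85→175, (7,6):1·6+15→21, (7,7):0·6+1→1
@8  (8,5):175·7+735→1960, (8,6):21·7+175→322, (8,7):1·7+21→28, (8,8):0·7+1→1
@9  (9,6):322·8+1960→4536, (9,7):28·8+322→546, (9,8):1·8+28→36, (9,9):0·8+1→1
Read c(9,6) = 4536, c(9,7) = 546, c(9,8) = 36, c(9,9) = 1.

4536, 546, 36, 1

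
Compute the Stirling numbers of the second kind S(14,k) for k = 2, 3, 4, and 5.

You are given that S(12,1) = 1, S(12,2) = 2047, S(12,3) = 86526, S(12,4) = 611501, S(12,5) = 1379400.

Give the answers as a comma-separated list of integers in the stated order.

r13: T_13,1=1×1+0=1; T_13,2=2×2047+1=4095; T_13,3=3×86526+2047=261625; T_13,4=4×611501+86526=2532530; T_13,5=5×1379400+611501=7508501
r14: T_14,2=2×4095+1=8191; T_14,3=3×261625+4095=788970; T_14,4=4×2532530+261625=10391745; T_14,5=5×7508501+2532530=40075035
Read S(14,2) = 8191, S(14,3) = 788970, S(14,4) = 10391745, S(14,5) = 40075035.

8191, 788970, 10391745, 40075035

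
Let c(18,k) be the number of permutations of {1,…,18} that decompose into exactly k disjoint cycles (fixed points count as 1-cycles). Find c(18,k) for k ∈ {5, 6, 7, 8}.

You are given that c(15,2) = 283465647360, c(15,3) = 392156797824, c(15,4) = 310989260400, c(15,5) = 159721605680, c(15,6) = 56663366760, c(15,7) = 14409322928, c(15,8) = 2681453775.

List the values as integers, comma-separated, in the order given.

[16] T[16,3]:15*392156797824+283465647360=6165817614720 · T[16,4]:15*310989260400+392156797824=5056995703824 · T[16,5]:15*159721605680+310989260400=2706813345600 · T[16,6]:15*56663366760+159721605680=1009672107080 · T[16,7]:15*14409322928+56663366760=272803210680 · T[16,8]:15*2681453775+14409322928=54631129553
[17] T[17,4]:16*5056995703824+6165817614720=87077748875904 · T[17,5]:16*2706813345600+5056995703824=48366009233424 · T[17,6]:16*1009672107080+2706813345600=18861567058880 · T[17,7]:16*272803210680+1009672107080=5374523477960 · T[17,8]:16*54631129553+272803210680=1146901283528
[18] T[18,5]:17*48366009233424+87077748875904=909299905844112 · T[18,6]:17*18861567058880+48366009233424=369012649234384 · T[18,7]:17*5374523477960+18861567058880=110228466184200 · T[18,8]:17*1146901283528+5374523477960=24871845297936
Read c(18,5) = 909299905844112, c(18,6) = 369012649234384, c(18,7) = 110228466184200, c(18,8) = 24871845297936.

909299905844112, 369012649234384, 110228466184200, 24871845297936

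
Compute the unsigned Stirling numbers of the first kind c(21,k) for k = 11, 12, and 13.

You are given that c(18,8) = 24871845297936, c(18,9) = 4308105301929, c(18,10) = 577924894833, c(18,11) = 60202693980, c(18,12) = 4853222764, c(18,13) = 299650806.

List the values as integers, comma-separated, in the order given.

1307535010540395, 135585182899530, 11310276995381

[19] T[19,9]:18*4308105301929+24871845297936=102417740732658 · T[19,10]:18*577924894833+4308105301929=14710753408923 · T[19,11]:18*60202693980+577924894833=1661573386473 · T[19,12]:18*4853222764+60202693980=147560703732 · T[19,13]:18*299650806+4853222764=10246937272
[20] T[20,10]:19*14710753408923+102417740732658=381922055502195 · T[20,11]:19*1661573386473+14710753408923=46280647751910 · T[20,12]:19*147560703732+1661573386473=4465226757381 · T[20,13]:19*10246937272+147560703732=342252511900
[21] T[21,11]:20*46280647751910+381922055502195=1307535010540395 · T[21,12]:20*4465226757381+46280647751910=135585182899530 · T[21,13]:20*342252511900+4465226757381=11310276995381
Read c(21,11) = 1307535010540395, c(21,12) = 135585182899530, c(21,13) = 11310276995381.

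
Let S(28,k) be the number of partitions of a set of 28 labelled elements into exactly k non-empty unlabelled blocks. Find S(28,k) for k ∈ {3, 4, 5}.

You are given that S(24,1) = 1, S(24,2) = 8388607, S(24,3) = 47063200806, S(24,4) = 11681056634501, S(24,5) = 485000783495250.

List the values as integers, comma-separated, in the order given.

[25] T[25,1]:1*1+0=1 · T[25,2]:2*8388607+1=16777215 · T[25,3]:3*47063200806+8388607=141197991025 · T[25,4]:4*11681056634501+47063200806=46771289738810 · T[25,5]:5*485000783495250+11681056634501=2436684974110751
[26] T[26,1]:1*1+0=1 · T[26,2]:2*16777215+1=33554431 · T[26,3]:3*141197991025+16777215=423610750290 · T[26,4]:4*46771289738810+141197991025=187226356946265 · T[26,5]:5*2436684974110751+46771289738810=12230196160292565
[27] T[27,2]:2*33554431+1=67108863 · T[27,3]:3*423610750290+33554431=1270865805301 · T[27,4]:4*187226356946265+423610750290=749329038535350 · T[27,5]:5*12230196160292565+187226356946265=61338207158409090
[28] T[28,3]:3*1270865805301+67108863=3812664524766 · T[28,4]:4*749329038535350+1270865805301=2998587019946701 · T[28,5]:5*61338207158409090+749329038535350=307440364830580800
Read S(28,3) = 3812664524766, S(28,4) = 2998587019946701, S(28,5) = 307440364830580800.

3812664524766, 2998587019946701, 307440364830580800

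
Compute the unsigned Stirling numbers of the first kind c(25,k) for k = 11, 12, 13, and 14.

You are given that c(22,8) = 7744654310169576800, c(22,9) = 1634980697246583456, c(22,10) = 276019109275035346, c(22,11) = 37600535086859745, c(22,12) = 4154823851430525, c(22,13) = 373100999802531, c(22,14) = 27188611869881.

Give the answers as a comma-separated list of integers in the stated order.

1014945527825214637300, 130770928736755873500, 13990945200239106865, 1246200069070215000

row 23: T[23][9]=22·1634980697246583456+7744654310169576800=43714229649594412832  T[23][10]=22·276019109275035346+1634980697246583456=7707401101297361068  T[23][11]=22·37600535086859745+276019109275035346=1103230881185949736  T[23][12]=22·4154823851430525+37600535086859745=129006659818331295  T[23][13]=22·373100999802531+4154823851430525=12363045847086207  T[23][14]=22·27188611869881+373100999802531=971250460939913
row 24: T[24][10]=23·7707401101297361068+43714229649594412832=220984454979433717396  T[24][11]=23·1103230881185949736+7707401101297361068=33081711368574204996  T[24][12]=23·129006659818331295+1103230881185949736=4070384057007569521  T[24][13]=23·12363045847086207+129006659818331295=413356714301314056  T[24][14]=23·971250460939913+12363045847086207=34701806448704206
row 25: T[25][11]=24·33081711368574204996+220984454979433717396=1014945527825214637300  T[25][12]=24·4070384057007569521+33081711368574204996=130770928736755873500  T[25][13]=24·413356714301314056+4070384057007569521=13990945200239106865  T[25][14]=24·34701806448704206+413356714301314056=1246200069070215000
Read c(25,11) = 1014945527825214637300, c(25,12) = 130770928736755873500, c(25,13) = 13990945200239106865, c(25,14) = 1246200069070215000.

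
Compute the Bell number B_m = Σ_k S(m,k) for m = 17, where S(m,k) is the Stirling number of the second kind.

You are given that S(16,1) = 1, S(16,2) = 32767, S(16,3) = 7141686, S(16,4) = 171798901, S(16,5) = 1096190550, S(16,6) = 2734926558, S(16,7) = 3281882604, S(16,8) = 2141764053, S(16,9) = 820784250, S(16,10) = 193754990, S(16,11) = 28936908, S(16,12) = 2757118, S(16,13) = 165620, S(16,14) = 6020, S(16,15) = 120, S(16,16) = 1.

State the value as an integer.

82864869804

row 17: T[17][1]=1·1+0=1  T[17][2]=2·32767+1=65535  T[17][3]=3·7141686+32767=21457825  T[17][4]=4·171798901+7141686=694337290  T[17][5]=5·1096190550+171798901=5652751651  T[17][6]=6·2734926558+1096190550=17505749898  T[17][7]=7·3281882604+2734926558=25708104786  T[17][8]=8·2141764053+3281882604=20415995028  T[17][9]=9·820784250+2141764053=9528822303  T[17][10]=10·193754990+820784250=2758334150  T[17][11]=11·28936908+193754990=512060978  T[17][12]=12·2757118+28936908=62022324  T[17][13]=13·165620+2757118=4910178  T[17][14]=14·6020+165620=249900  T[17][15]=15·120+6020=7820  T[17][16]=16·1+120=136  T[17][17]=17·0+1=1
B_17 = ΣS(17,k) = 1+65535+21457825+694337290+5652751651+17505749898+25708104786+20415995028+9528822303+2758334150+512060978+62022324+4910178+249900+7820+136+1 = 82864869804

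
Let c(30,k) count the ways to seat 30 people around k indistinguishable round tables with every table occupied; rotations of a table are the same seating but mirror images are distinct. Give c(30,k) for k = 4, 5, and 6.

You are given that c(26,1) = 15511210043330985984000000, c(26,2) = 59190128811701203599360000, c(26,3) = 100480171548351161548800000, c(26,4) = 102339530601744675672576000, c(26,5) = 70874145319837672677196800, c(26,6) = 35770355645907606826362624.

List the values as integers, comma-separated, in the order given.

66951000306085302338993639424000, 49361465831621147825759587123200, 26751280755793398822580822142976

i=27: T(27,1)=0+26·15511210043330985984000000=403291461126605635584000000 | T(27,2)=15511210043330985984000000+26·59190128811701203599360000=1554454559147562279567360000 | T(27,3)=59190128811701203599360000+26·100480171548351161548800000=2671674589068831403868160000 | T(27,4)=100480171548351161548800000+26·102339530601744675672576000=2761307967193712729035776000 | T(27,5)=102339530601744675672576000+26·70874145319837672677196800=1945067308917524165279692800 | T(27,6)=70874145319837672677196800+26·35770355645907606826362624=1000903392113435450162625024
i=28: T(28,2)=403291461126605635584000000+27·1554454559147562279567360000=42373564558110787183902720000 | T(28,3)=1554454559147562279567360000+27·2671674589068831403868160000=73689668464006010184007680000 | T(28,4)=2671674589068831403868160000+27·2761307967193712729035776000=77226989703299075087834112000 | T(28,5)=2761307967193712729035776000+27·1945067308917524165279692800=55278125307966865191587481600 | T(28,6)=1945067308917524165279692800+27·1000903392113435450162625024=28969458895980281319670568448
i=29: T(29,3)=42373564558110787183902720000+28·73689668464006010184007680000=2105684281550279072336117760000 | T(29,4)=73689668464006010184007680000+28·77226989703299075087834112000=2236045380156380112643362816000 | T(29,5)=77226989703299075087834112000+28·55278125307966865191587481600=1625014498326371300452283596800 | T(29,6)=55278125307966865191587481600+28·28969458895980281319670568448=866422974395414742142363398144
i=30: T(30,4)=2105684281550279072336117760000+29·2236045380156380112643362816000=66951000306085302338993639424000 | T(30,5)=2236045380156380112643362816000+29·1625014498326371300452283596800=49361465831621147825759587123200 | T(30,6)=1625014498326371300452283596800+29·866422974395414742142363398144=26751280755793398822580822142976
Read c(30,4) = 66951000306085302338993639424000, c(30,5) = 49361465831621147825759587123200, c(30,6) = 26751280755793398822580822142976.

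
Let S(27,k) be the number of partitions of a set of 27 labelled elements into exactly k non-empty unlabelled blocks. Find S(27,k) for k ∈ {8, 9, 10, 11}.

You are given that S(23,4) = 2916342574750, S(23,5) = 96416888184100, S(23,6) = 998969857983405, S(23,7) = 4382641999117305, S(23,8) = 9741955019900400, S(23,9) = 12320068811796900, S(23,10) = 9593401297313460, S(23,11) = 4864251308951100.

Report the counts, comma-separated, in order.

i=24: T(24,5)=2916342574750+5·96416888184100=485000783495250 | T(24,6)=96416888184100+6·998969857983405=6090236036084530 | T(24,7)=998969857983405+7·4382641999117305=31677463851804540 | T(24,8)=4382641999117305+8·9741955019900400=82318282158320505 | T(24,9)=9741955019900400+9·12320068811796900=120622574326072500 | T(24,10)=12320068811796900+10·9593401297313460=108254081784931500 | T(24,11)=9593401297313460+11·4864251308951100=63100165695775560
i=25: T(25,6)=485000783495250+6·6090236036084530=37026417000002430 | T(25,7)=6090236036084530+7·31677463851804540=227832482998716310 | T(25,8)=31677463851804540+8·82318282158320505=690223721118368580 | T(25,9)=82318282158320505+9·120622574326072500=1167921451092973005 | T(25,10)=120622574326072500+10·108254081784931500=1203163392175387500 | T(25,11)=108254081784931500+11·63100165695775560=802355904438462660
i=26: T(26,7)=37026417000002430+7·227832482998716310=1631853797991016600 | T(26,8)=227832482998716310+8·690223721118368580=5749622251945664950 | T(26,9)=690223721118368580+9·1167921451092973005=11201516780955125625 | T(26,10)=1167921451092973005+10·1203163392175387500=13199555372846848005 | T(26,11)=1203163392175387500+11·802355904438462660=10029078340998476760
i=27: T(27,8)=1631853797991016600+8·5749622251945664950=47628831813556336200 | T(27,9)=5749622251945664950+9·11201516780955125625=106563273280541795575 | T(27,10)=11201516780955125625+10·13199555372846848005=143197070509423605675 | T(27,11)=13199555372846848005+11·10029078340998476760=123519417123830092365
Read S(27,8) = 47628831813556336200, S(27,9) = 106563273280541795575, S(27,10) = 143197070509423605675, S(27,11) = 123519417123830092365.

47628831813556336200, 106563273280541795575, 143197070509423605675, 123519417123830092365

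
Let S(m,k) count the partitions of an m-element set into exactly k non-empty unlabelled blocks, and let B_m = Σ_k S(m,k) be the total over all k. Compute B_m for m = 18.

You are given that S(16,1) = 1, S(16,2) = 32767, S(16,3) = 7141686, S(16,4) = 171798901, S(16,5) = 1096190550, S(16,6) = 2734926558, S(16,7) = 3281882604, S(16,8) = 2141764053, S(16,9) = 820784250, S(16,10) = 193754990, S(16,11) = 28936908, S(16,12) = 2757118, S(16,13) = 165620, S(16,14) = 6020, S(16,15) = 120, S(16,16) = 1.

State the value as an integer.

682076806159

i=17: T(17,1)=0+1·1=1 | T(17,2)=1+2·32767=65535 | T(17,3)=32767+3·7141686=21457825 | T(17,4)=7141686+4·171798901=694337290 | T(17,5)=171798901+5·1096190550=5652751651 | T(17,6)=1096190550+6·2734926558=17505749898 | T(17,7)=2734926558+7·3281882604=25708104786 | T(17,8)=3281882604+8·2141764053=20415995028 | T(17,9)=2141764053+9·820784250=9528822303 | T(17,10)=820784250+10·193754990=2758334150 | T(17,11)=193754990+11·28936908=512060978 | T(17,12)=28936908+12·2757118=62022324 | T(17,13)=2757118+13·165620=4910178 | T(17,14)=165620+14·6020=249900 | T(17,15)=6020+15·120=7820 | T(17,16)=120+16·1=136 | T(17,17)=1+17·0=1
i=18: T(18,1)=0+1·1=1 | T(18,2)=1+2·65535=131071 | T(18,3)=65535+3·21457825=64439010 | T(18,4)=21457825+4·694337290=2798806985 | T(18,5)=694337290+5·5652751651=28958095545 | T(18,6)=5652751651+6·17505749898=110687251039 | T(18,7)=17505749898+7·25708104786=197462483400 | T(18,8)=25708104786+8·20415995028=189036065010 | T(18,9)=20415995028+9·9528822303=106175395755 | T(18,10)=9528822303+10·2758334150=37112163803 | T(18,11)=2758334150+11·512060978=8391004908 | T(18,12)=512060978+12·62022324=1256328866 | T(18,13)=62022324+13·4910178=125854638 | T(18,14)=4910178+14·249900=8408778 | T(18,15)=249900+15·7820=367200 | T(18,16)=7820+16·136=9996 | T(18,17)=136+17·1=153 | T(18,18)=1+18·0=1
B_18 = ΣS(18,k) = 1+131071+64439010+2798806985+28958095545+110687251039+197462483400+189036065010+106175395755+37112163803+8391004908+1256328866+125854638+8408778+367200+9996+153+1 = 682076806159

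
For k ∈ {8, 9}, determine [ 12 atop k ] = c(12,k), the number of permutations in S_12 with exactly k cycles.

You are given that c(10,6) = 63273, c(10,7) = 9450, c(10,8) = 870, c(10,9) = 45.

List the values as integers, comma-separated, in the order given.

@11  (11,7):9450·10+63273→157773, (11,8):870·10+9450→18150, (11,9):45·10+870→1320
@12  (12,8):18150·11+157773→357423, (12,9):1320·11+18150→32670
Read c(12,8) = 357423, c(12,9) = 32670.

357423, 32670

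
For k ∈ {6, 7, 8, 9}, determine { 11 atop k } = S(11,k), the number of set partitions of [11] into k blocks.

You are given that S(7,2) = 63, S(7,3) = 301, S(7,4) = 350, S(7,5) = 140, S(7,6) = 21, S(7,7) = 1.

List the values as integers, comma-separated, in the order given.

@8  (8,3):301·3+63→966, (8,4):350·4+301→1701, (8,5):140·5+350→1050, (8,6):21·6+140→266, (8,7):1·7+21→28, (8,8):0·8+1→1
@9  (9,4):1701·4+966→7770, (9,5):1050·5+1701→6951, (9,6):266·6+1050→2646, (9,7):28·7+266→462, (9,8):1·8+28→36, (9,9):0·9+1→1
@10  (10,5):6951·5+7770→42525, (10,6):2646·6+6951→22827, (10,7):462·7+2646→5880, (10,8):36·8+462→750, (10,9):1·9+36→45
@11  (11,6):22827·6+42525→179487, (11,7):5880·7+22827→63987, (11,8):750·8+5880→11880, (11,9):45·9+750→1155
Read S(11,6) = 179487, S(11,7) = 63987, S(11,8) = 11880, S(11,9) = 1155.

179487, 63987, 11880, 1155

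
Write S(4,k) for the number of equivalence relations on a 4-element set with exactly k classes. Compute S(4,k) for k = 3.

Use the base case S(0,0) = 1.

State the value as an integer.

6

i=1: T(1,1)=1+1·0=1
i=2: T(2,1)=0+1·1=1 | T(2,2)=1+2·0=1
i=3: T(3,2)=1+2·1=3 | T(3,3)=1+3·0=1
i=4: T(4,3)=3+3·1=6
Read S(4,3) = 6.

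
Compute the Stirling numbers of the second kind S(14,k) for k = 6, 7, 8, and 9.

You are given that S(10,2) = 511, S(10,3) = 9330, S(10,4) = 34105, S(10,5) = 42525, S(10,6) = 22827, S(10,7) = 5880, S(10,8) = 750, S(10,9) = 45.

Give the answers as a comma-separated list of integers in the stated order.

r11: T_11,3=3×9330+511=28501; T_11,4=4×34105+9330=145750; T_11,5=5×42525+34105=246730; T_11,6=6×22827+42525=179487; T_11,7=7×5880+22827=63987; T_11,8=8×750+5880=11880; T_11,9=9×45+750=1155
r12: T_12,4=4×145750+28501=611501; T_12,5=5×246730+145750=1379400; T_12,6=6×179487+246730=1323652; T_12,7=7×63987+179487=627396; T_12,8=8×11880+63987=159027; T_12,9=9×1155+11880=22275
r13: T_13,5=5×1379400+611501=7508501; T_13,6=6×1323652+1379400=9321312; T_13,7=7×627396+1323652=5715424; T_13,8=8×159027+627396=1899612; T_13,9=9×22275+159027=359502
r14: T_14,6=6×9321312+7508501=63436373; T_14,7=7×5715424+9321312=49329280; T_14,8=8×1899612+5715424=20912320; T_14,9=9×359502+1899612=5135130
Read S(14,6) = 63436373, S(14,7) = 49329280, S(14,8) = 20912320, S(14,9) = 5135130.

63436373, 49329280, 20912320, 5135130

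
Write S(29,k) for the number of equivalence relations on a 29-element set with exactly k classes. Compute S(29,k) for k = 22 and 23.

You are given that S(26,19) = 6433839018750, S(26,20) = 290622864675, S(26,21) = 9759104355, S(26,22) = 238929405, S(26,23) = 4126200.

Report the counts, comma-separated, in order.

40823077538100, 1347860993700

r27: T_27,20=20×290622864675+6433839018750=12246296312250; T_27,21=21×9759104355+290622864675=495564056130; T_27,22=22×238929405+9759104355=15015551265; T_27,23=23×4126200+238929405=333832005
r28: T_28,21=21×495564056130+12246296312250=22653141490980; T_28,22=22×15015551265+495564056130=825906183960; T_28,23=23×333832005+15015551265=22693687380
r29: T_29,22=22×825906183960+22653141490980=40823077538100; T_29,23=23×22693687380+825906183960=1347860993700
Read S(29,22) = 40823077538100, S(29,23) = 1347860993700.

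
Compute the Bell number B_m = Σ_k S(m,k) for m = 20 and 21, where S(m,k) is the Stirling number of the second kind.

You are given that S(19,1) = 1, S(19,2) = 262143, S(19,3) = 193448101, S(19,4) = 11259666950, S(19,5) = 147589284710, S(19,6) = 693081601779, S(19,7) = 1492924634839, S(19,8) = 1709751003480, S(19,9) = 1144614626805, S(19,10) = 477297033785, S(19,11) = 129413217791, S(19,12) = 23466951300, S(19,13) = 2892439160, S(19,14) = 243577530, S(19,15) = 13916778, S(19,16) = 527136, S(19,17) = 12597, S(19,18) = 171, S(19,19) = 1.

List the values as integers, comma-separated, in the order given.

[20] T[20,1]:1*1+0=1 · T[20,2]:2*262143+1=524287 · T[20,3]:3*193448101+262143=580606446 · T[20,4]:4*11259666950+193448101=45232115901 · T[20,5]:5*147589284710+11259666950=749206090500 · T[20,6]:6*693081601779+147589284710=4306078895384 · T[20,7]:7*1492924634839+693081601779=11143554045652 · T[20,8]:8*1709751003480+1492924634839=15170932662679 · T[20,9]:9*1144614626805+1709751003480=12011282644725 · T[20,10]:10*477297033785+1144614626805=5917584964655 · T[20,11]:11*129413217791+477297033785=1900842429486 · T[20,12]:12*23466951300+129413217791=411016633391 · T[20,13]:13*2892439160+23466951300=61068660380 · T[20,14]:14*243577530+2892439160=6302524580 · T[20,15]:15*13916778+243577530=452329200 · T[20,16]:16*527136+13916778=22350954 · T[20,17]:17*12597+527136=741285 · T[20,18]:18*171+12597=15675 · T[20,19]:19*1+171=190 · T[20,20]:20*0+1=1
[21] T[21,1]:1*1+0=1 · T[21,2]:2*524287+1=1048575 · T[21,3]:3*580606446+524287=1742343625 · T[21,4]:4*45232115901+580606446=181509070050 · T[21,5]:5*749206090500+45232115901=3791262568401 · T[21,6]:6*4306078895384+749206090500=26585679462804 · T[21,7]:7*11143554045652+4306078895384=82310957214948 · T[21,8]:8*15170932662679+11143554045652=132511015347084 · T[21,9]:9*12011282644725+15170932662679=123272476465204 · T[21,10]:10*5917584964655+12011282644725=71187132291275 · T[21,11]:11*1900842429486+5917584964655=26826851689001 · T[21,12]:12*411016633391+1900842429486=6833042030178 · T[21,13]:13*61068660380+411016633391=1204909218331 · T[21,14]:14*6302524580+61068660380=149304004500 · T[21,15]:15*452329200+6302524580=13087462580 · T[21,16]:16*22350954+452329200=809944464 · T[21,17]:17*741285+22350954=34952799 · T[21,18]:18*15675+741285=1023435 · T[21,19]:19*190+15675=19285 · T[21,20]:20*1+190=210 · T[21,21]:21*0+1=1
B_20 = ΣS(20,k) = 1+524287+580606446+45232115901+749206090500+4306078895384+11143554045652+15170932662679+12011282644725+5917584964655+1900842429486+411016633391+61068660380+6302524580+452329200+22350954+741285+15675+190+1 = 51724158235372
B_21 = ΣS(21,k) = 1+1048575+1742343625+181509070050+3791262568401+26585679462804+82310957214948+132511015347084+123272476465204+71187132291275+26826851689001+6833042030178+1204909218331+149304004500+13087462580+809944464+34952799+1023435+19285+210+1 = 474869816156751

51724158235372, 474869816156751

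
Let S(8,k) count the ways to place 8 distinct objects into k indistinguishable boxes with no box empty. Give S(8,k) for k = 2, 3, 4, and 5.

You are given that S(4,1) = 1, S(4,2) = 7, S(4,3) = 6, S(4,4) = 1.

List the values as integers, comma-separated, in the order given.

@5  (5,1):1·1+0→1, (5,2):7·2+1→15, (5,3):6·3+7→25, (5,4):1·4+6→10, (5,5):0·5+1→1
@6  (6,1):1·1+0→1, (6,2):15·2+1→31, (6,3):25·3+15→90, (6,4):10·4+25→65, (6,5):1·5+10→15
@7  (7,1):1·1+0→1, (7,2):31·2+1→63, (7,3):90·3+31→301, (7,4):65·4+90→350, (7,5):15·5+65→140
@8  (8,2):63·2+1→127, (8,3):301·3+63→966, (8,4):350·4+301→1701, (8,5):140·5+350→1050
Read S(8,2) = 127, S(8,3) = 966, S(8,4) = 1701, S(8,5) = 1050.

127, 966, 1701, 1050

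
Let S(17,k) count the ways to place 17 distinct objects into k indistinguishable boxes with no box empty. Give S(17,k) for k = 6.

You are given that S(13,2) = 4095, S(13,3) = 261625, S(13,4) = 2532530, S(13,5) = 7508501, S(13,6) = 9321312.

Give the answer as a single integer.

17505749898

i=14: T(14,3)=4095+3·261625=788970 | T(14,4)=261625+4·2532530=10391745 | T(14,5)=2532530+5·7508501=40075035 | T(14,6)=7508501+6·9321312=63436373
i=15: T(15,4)=788970+4·10391745=42355950 | T(15,5)=10391745+5·40075035=210766920 | T(15,6)=40075035+6·63436373=420693273
i=16: T(16,5)=42355950+5·210766920=1096190550 | T(16,6)=210766920+6·420693273=2734926558
i=17: T(17,6)=1096190550+6·2734926558=17505749898
Read S(17,6) = 17505749898.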